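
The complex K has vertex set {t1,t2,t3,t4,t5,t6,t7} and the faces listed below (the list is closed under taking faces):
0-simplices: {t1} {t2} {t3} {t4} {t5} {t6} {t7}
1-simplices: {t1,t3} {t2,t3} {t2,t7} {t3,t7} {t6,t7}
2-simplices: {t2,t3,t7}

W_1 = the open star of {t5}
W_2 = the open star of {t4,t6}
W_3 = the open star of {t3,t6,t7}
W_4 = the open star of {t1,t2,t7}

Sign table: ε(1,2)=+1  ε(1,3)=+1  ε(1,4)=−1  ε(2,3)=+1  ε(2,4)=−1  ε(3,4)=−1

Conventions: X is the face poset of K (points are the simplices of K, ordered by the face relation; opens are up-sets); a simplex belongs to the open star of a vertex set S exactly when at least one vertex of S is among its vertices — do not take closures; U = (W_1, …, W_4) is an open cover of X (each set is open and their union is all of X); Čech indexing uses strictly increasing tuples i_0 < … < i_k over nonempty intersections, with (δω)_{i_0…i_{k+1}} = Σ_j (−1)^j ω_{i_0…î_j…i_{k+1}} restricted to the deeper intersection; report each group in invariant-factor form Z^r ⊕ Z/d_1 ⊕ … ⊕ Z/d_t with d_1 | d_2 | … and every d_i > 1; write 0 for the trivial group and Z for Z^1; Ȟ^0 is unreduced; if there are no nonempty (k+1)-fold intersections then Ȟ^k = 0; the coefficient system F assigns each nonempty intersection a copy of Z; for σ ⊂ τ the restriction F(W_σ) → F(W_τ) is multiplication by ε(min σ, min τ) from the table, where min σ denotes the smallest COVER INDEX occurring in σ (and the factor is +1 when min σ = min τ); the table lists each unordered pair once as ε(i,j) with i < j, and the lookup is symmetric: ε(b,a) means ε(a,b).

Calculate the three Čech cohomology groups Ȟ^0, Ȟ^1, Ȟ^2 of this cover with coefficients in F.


Ȟ^0 ≅ Z^2; Ȟ^1 ≅ 0; Ȟ^2 ≅ 0

cover nerve:
  W1={{t5}} W2={{t4},{t6},{t6,t7}} W3={{t3},{t6},{t7},{t1,t3},{t2,t3},{t2,t7},{t3,t7},{t6,t7},{t2,t3,t7}} W4={{t1},{t2},{t7},{t1,t3},{t2,t3},{t2,t7},{t3,t7},{t6,t7},{t2,t3,t7}}
  W23={{t6},{t6,t7}} W24={{t6,t7}} W34={{t7},{t1,t3},{t2,t3},{t2,t7},{t3,t7},{t6,t7},{t2,t3,t7}}
  W234={{t6,t7}}
C dims 4,3,1; δ0: rk 2, SNF 1^2; δ1: rk 1, SNF 1^1
Ȟ^0: (4−2)−0=2 ⇒ Z^2
Ȟ^1: (3−1)−2=0 ⇒ 0
Ȟ^2: (1−0)−1=0 ⇒ 0


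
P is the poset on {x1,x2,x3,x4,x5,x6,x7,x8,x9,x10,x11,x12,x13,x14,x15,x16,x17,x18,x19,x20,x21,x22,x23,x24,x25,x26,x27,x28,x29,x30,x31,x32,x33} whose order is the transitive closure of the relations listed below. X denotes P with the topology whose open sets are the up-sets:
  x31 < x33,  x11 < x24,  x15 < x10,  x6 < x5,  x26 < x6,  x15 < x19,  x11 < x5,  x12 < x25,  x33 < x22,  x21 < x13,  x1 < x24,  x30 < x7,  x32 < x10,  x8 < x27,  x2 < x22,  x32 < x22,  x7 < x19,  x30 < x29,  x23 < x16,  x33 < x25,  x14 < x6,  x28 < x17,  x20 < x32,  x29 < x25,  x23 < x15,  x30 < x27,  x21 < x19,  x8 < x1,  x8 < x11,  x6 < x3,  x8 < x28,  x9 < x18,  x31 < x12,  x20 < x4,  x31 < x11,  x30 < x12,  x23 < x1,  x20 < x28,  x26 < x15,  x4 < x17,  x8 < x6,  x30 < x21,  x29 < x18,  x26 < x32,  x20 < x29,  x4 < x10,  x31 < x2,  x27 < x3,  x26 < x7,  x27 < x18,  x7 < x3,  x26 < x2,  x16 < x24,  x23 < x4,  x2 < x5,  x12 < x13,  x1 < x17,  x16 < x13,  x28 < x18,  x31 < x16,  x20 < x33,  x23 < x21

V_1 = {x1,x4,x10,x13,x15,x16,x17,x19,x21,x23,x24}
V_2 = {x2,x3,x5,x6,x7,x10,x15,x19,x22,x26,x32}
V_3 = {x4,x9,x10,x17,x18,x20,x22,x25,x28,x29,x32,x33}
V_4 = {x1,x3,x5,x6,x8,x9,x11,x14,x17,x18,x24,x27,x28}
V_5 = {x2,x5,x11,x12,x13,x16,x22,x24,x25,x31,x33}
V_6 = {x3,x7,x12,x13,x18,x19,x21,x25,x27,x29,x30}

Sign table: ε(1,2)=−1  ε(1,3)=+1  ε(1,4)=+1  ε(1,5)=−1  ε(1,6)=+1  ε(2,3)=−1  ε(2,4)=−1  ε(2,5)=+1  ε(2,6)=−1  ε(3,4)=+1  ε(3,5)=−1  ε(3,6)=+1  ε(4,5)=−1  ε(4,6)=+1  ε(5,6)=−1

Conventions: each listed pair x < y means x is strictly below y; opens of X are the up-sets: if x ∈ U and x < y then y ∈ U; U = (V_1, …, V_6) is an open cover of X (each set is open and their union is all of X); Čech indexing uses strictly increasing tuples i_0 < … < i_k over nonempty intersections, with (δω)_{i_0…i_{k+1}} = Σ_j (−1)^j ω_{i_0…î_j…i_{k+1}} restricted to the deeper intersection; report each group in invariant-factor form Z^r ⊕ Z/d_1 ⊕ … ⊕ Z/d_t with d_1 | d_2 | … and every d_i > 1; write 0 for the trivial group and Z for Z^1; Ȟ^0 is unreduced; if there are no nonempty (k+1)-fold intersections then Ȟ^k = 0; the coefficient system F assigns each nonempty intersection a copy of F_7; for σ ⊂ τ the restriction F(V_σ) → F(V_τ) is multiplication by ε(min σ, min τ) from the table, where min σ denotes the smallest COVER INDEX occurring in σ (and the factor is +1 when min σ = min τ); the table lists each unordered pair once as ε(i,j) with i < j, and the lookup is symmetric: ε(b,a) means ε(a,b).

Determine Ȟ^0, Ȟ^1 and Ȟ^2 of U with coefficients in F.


nerve of the cover:
  V12={x10,x15,x19} V13={x4,x10,x17} V14={x1,x17,x24} V15={x13,x16,x24} V16={x13,x19,x21} V23={x10,x22,x32} V24={x3,x5,x6} V25={x2,x5,x22} V26={x3,x7,x19} V34={x9,x17,x18,x28} V35={x22,x25,x33} V36={x18,x25,x29} V45={x5,x11,x24} V46={x3,x18,x27} V56={x12,x13,x25}
  V123={x10} V126={x19} V134={x17} V145={x24} V156={x13} V235={x22} V245={x5} V246={x3} V346={x18} V356={x25}
C dims 6,15,10; δ0: rk_F7 5; δ1: rk_F7 10
Ȟ^0 = (6 − 5) − 0 = 1, so Ȟ^0 ≅ Z/7
Ȟ^1 = (15 − 10) − 5 = 0, so Ȟ^1 ≅ 0
Ȟ^2 = (10 − 0) − 10 = 0, so Ȟ^2 ≅ 0

Ȟ^0 = Z/7, Ȟ^1 = 0 and Ȟ^2 = 0


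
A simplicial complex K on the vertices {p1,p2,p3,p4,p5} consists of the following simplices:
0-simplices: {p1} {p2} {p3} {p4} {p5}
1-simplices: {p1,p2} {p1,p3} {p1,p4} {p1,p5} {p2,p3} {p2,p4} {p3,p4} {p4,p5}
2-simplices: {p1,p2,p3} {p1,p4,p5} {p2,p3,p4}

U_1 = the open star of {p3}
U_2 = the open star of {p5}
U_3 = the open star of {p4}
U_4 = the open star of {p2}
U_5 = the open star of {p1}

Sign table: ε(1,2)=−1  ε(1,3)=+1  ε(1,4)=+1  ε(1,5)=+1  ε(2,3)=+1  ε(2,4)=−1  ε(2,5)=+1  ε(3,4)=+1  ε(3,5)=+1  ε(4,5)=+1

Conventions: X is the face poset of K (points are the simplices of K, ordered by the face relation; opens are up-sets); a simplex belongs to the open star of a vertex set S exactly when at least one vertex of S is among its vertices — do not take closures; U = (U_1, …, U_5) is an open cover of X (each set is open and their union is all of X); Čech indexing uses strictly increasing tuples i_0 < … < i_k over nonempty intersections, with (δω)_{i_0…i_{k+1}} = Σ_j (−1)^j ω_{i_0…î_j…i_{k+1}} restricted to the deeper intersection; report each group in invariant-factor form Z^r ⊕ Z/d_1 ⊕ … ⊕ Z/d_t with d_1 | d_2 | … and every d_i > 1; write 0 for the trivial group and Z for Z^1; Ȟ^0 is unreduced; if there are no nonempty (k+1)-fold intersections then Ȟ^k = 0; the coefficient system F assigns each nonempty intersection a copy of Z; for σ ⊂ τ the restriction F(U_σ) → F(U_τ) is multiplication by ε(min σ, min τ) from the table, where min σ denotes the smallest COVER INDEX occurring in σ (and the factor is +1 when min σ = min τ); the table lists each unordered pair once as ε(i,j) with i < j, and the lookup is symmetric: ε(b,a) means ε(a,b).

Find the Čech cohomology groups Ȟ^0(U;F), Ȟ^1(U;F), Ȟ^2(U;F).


Ȟ^0(U;F) ≅ Z,  Ȟ^1(U;F) ≅ Z,  Ȟ^2(U;F) ≅ 0

intersection data:
  U1={{p3},{p1,p3},{p2,p3},{p3,p4},{p1,p2,p3},{p2,p3,p4}} U2={{p5},{p1,p5},{p4,p5},{p1,p4,p5}} U3={{p4},{p1,p4},{p2,p4},{p3,p4},{p4,p5},{p1,p4,p5},{p2,p3,p4}} U4={{p2},{p1,p2},{p2,p3},{p2,p4},{p1,p2,p3},{p2,p3,p4}} U5={{p1},{p1,p2},{p1,p3},{p1,p4},{p1,p5},{p1,p2,p3},{p1,p4,p5}}
  U13={{p3,p4},{p2,p3,p4}} U14={{p2,p3},{p1,p2,p3},{p2,p3,p4}} U15={{p1,p3},{p1,p2,p3}} U23={{p4,p5},{p1,p4,p5}} U25={{p1,p5},{p1,p4,p5}} U34={{p2,p4},{p2,p3,p4}} U35={{p1,p4},{p1,p4,p5}} U45={{p1,p2},{p1,p2,p3}}
  U134={{p2,p3,p4}} U145={{p1,p2,p3}} U235={{p1,p4,p5}}
C dims 5,8,3; δ0: rk 4, SNF 1^4; δ1: rk 3, SNF 1^3
Ȟ^0 = (5 − 4) − 0 = 1, so Ȟ^0 ≅ Z
Ȟ^1 = (8 − 3) − 4 = 1, so Ȟ^1 ≅ Z
Ȟ^2 = (3 − 0) − 3 = 0, so Ȟ^2 ≅ 0


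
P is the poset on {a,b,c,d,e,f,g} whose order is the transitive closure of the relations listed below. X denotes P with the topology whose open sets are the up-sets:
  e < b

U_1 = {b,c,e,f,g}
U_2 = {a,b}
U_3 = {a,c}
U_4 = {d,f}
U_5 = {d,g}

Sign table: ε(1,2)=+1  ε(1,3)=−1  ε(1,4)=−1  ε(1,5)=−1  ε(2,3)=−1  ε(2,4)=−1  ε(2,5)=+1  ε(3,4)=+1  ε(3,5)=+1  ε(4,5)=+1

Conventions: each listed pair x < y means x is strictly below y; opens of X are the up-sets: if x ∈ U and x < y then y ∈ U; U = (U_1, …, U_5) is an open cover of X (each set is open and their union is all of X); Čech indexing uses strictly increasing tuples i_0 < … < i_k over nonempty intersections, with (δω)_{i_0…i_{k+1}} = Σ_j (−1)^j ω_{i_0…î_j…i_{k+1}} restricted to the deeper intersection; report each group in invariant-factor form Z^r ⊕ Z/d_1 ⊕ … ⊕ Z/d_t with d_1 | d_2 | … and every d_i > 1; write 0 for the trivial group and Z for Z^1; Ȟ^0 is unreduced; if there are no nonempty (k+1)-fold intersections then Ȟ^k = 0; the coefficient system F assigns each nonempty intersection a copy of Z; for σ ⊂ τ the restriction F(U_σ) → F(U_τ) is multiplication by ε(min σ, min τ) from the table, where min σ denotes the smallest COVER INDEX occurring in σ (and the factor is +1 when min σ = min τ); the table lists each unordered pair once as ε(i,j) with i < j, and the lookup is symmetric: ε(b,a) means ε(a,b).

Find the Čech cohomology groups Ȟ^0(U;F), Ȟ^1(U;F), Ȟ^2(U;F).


Ȟ^0 = Z,  Ȟ^1 = Z^2,  Ȟ^2 = 0

intersection data:
  U12={b} U13={c} U14={f} U15={g} U23={a} U45={d}
C dims 5,6; δ0: rk 4, SNF 1^4
Ȟ^0 = (5 − 4) − 0 = 1, so Ȟ^0 ≅ Z
Ȟ^1 = (6 − 0) − 4 = 2, so Ȟ^1 ≅ Z^2
Ȟ^2 = (0 − 0) − 0 = 0, so Ȟ^2 ≅ 0


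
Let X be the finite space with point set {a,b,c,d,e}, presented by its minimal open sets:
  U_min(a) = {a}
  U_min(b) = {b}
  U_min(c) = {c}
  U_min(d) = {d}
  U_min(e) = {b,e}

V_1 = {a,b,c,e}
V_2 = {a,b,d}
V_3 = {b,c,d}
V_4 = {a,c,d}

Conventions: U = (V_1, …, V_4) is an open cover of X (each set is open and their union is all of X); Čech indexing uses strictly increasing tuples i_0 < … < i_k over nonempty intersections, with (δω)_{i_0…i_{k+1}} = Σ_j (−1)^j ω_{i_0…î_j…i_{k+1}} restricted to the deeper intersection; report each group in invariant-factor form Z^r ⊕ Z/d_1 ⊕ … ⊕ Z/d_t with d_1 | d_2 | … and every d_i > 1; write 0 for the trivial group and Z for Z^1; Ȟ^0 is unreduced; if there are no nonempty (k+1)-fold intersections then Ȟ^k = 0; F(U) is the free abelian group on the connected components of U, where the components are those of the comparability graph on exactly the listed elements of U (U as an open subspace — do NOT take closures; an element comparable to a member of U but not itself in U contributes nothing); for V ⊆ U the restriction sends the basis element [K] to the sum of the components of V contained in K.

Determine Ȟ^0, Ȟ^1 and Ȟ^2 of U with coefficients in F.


Ȟ^0(U;F) ≅ Z^4; Ȟ^1(U;F) ≅ 0; Ȟ^2(U;F) ≅ 0

nerve simplices:
  V12={a,b} V13={b,c} V14={a,c} V23={b,d} V24={a,d} V34={c,d}
  V123={b} V124={a} V134={c} V234={d}
components per intersection:
  V1: {a} {b,e} {c}
  V2: {a} {b} {d}
  V3: {b} {c} {d}
  V4: {a} {c} {d}
  V12: {a} {b}
  V13: {b} {c}
  V14: {a} {c}
  V23: {b} {d}
  V24: {a} {d}
  V34: {c} {d}
  V123: {b}
  V124: {a}
  V134: {c}
  V234: {d}
C dims 12,12,4; δ0: rk 8, SNF 1^8; δ1: rk 4, SNF 1^4
degree 0: 12−8−0 = 4 → Ȟ^0 ≅ Z^4
degree 1: 12−4−8 = 0 → Ȟ^1 ≅ 0
degree 2: 4−0−4 = 0 → Ȟ^2 ≅ 0


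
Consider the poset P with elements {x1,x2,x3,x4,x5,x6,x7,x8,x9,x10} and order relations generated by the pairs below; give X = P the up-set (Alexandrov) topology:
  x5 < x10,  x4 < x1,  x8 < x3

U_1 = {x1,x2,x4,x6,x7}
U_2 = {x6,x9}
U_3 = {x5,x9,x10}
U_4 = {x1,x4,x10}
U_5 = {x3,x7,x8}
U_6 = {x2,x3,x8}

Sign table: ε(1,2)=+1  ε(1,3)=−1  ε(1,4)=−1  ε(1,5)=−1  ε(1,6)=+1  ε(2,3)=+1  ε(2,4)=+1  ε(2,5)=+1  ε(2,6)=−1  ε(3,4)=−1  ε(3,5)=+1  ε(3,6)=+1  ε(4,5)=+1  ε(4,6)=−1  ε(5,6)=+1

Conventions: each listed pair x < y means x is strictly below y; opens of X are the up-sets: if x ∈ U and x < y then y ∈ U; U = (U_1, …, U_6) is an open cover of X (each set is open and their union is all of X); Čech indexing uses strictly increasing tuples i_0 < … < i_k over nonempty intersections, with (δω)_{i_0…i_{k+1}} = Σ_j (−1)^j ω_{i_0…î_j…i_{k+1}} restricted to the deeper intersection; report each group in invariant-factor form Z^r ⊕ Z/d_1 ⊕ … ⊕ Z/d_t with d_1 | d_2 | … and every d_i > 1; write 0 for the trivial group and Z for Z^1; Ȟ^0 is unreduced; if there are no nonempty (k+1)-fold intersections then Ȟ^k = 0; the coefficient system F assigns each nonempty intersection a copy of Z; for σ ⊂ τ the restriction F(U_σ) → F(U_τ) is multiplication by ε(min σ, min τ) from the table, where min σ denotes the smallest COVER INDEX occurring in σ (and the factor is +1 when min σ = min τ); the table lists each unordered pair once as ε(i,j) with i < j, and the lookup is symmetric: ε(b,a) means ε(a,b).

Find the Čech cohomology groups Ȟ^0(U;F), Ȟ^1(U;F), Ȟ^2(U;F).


intersection data:
  U12={x6} U14={x1,x4} U15={x7} U16={x2} U23={x9} U34={x10} U56={x3,x8}
C dims 6,7; δ0: rk 6, SNF 1^5·2
Ȟ^0 = (6 − 6) − 0 = 0, so Ȟ^0 ≅ 0
Ȟ^1 = (7 − 0) − 6 = 1 plus torsion [2], so Ȟ^1 ≅ Z ⊕ Z/2
Ȟ^2 = (0 − 0) − 0 = 0, so Ȟ^2 ≅ 0

Ȟ^0 ≅ 0, Ȟ^1 ≅ Z ⊕ Z/2 and Ȟ^2 ≅ 0


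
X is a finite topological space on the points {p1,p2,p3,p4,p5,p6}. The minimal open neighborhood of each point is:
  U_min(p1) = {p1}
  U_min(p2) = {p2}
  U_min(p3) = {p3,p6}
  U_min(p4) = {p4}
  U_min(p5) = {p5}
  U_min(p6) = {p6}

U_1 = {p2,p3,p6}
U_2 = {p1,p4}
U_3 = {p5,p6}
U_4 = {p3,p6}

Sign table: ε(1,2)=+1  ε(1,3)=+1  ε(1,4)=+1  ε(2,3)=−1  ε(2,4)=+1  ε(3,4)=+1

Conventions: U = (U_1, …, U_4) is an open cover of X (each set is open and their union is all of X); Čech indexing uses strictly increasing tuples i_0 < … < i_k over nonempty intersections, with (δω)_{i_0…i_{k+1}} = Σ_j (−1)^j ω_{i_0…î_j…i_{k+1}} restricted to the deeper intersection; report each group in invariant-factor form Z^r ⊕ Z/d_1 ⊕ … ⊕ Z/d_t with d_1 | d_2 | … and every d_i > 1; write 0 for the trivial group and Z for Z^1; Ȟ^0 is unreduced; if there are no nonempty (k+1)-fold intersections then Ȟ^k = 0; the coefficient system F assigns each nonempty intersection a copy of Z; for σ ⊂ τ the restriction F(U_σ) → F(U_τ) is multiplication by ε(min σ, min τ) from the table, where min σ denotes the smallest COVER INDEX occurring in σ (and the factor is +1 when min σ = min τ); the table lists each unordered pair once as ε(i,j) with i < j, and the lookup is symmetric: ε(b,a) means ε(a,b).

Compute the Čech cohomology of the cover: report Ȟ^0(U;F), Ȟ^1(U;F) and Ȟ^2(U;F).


cover nerve:
  U13={p6} U14={p3,p6} U34={p6}
  U134={p6}
C dims 4,3,1; δ0: rk 2, SNF 1^2; δ1: rk 1, SNF 1^1
Ȟ^0: (4−2)−0=2 ⇒ Z^2
Ȟ^1: (3−1)−2=0 ⇒ 0
Ȟ^2: (1−0)−1=0 ⇒ 0

Ȟ^0 ≅ Z^2, Ȟ^1 ≅ 0 and Ȟ^2 ≅ 0


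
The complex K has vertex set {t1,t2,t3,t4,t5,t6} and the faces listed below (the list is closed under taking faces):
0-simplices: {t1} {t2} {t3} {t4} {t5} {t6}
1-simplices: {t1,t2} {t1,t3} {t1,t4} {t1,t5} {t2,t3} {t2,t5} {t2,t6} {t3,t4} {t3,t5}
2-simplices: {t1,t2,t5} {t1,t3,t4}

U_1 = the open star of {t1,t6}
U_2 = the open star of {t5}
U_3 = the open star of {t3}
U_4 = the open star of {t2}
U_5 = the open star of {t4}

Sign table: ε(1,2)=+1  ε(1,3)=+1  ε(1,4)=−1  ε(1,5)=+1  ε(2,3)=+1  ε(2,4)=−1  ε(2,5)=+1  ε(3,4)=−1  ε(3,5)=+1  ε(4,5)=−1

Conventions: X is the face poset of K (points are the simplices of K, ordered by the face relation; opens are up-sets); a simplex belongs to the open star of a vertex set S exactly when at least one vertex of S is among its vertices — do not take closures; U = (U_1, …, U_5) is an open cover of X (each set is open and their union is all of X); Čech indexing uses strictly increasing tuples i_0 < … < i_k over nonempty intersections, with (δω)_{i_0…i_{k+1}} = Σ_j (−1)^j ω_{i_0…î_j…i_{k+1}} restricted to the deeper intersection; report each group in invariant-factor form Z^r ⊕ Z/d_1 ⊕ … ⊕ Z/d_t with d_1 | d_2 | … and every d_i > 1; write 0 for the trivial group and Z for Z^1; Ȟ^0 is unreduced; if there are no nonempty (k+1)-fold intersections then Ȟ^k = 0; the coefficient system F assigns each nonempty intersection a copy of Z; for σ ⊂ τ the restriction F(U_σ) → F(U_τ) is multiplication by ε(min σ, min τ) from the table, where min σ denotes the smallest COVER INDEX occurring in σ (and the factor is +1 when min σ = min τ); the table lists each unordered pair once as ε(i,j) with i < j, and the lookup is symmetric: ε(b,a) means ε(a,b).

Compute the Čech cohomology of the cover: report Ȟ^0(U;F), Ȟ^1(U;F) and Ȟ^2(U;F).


nerve simplices:
  U1={{t1},{t6},{t1,t2},{t1,t3},{t1,t4},{t1,t5},{t2,t6},{t1,t2,t5},{t1,t3,t4}} U2={{t5},{t1,t5},{t2,t5},{t3,t5},{t1,t2,t5}} U3={{t3},{t1,t3},{t2,t3},{t3,t4},{t3,t5},{t1,t3,t4}} U4={{t2},{t1,t2},{t2,t3},{t2,t5},{t2,t6},{t1,t2,t5}} U5={{t4},{t1,t4},{t3,t4},{t1,t3,t4}}
  U12={{t1,t5},{t1,t2,t5}} U13={{t1,t3},{t1,t3,t4}} U14={{t1,t2},{t2,t6},{t1,t2,t5}} U15={{t1,t4},{t1,t3,t4}} U23={{t3,t5}} U24={{t2,t5},{t1,t2,t5}} U34={{t2,t3}} U35={{t3,t4},{t1,t3,t4}}
  U124={{t1,t2,t5}} U135={{t1,t3,t4}}
C dims 5,8,2; δ0: rk 4, SNF 1^4; δ1: rk 2, SNF 1^2
degree 0: 5−4−0 = 1 → Ȟ^0 ≅ Z
degree 1: 8−2−4 = 2 → Ȟ^1 ≅ Z^2
degree 2: 2−0−2 = 0 → Ȟ^2 ≅ 0

Ȟ^0 ≅ Z, Ȟ^1 ≅ Z^2, Ȟ^2 ≅ 0


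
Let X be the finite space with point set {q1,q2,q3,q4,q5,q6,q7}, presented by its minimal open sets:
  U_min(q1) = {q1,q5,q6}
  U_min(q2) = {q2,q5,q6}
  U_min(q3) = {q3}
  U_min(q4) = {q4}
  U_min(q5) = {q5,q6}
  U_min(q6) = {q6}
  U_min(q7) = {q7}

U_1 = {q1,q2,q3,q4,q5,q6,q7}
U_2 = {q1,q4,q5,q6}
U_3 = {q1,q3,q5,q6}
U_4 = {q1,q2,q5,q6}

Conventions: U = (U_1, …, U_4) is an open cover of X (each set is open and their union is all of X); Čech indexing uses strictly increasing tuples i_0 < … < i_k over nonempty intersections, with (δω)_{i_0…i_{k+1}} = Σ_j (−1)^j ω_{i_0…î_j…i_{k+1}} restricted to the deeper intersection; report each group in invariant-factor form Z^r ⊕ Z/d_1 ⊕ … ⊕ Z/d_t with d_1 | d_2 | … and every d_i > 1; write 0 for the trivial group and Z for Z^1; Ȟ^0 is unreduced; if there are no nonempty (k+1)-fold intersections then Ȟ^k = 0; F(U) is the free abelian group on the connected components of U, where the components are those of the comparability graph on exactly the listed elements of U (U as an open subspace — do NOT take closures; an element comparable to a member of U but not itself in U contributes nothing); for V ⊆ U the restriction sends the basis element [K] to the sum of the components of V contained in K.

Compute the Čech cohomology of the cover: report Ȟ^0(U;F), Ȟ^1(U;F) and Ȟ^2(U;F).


nerve simplices:
  U12={q1,q4,q5,q6} U13={q1,q3,q5,q6} U14={q1,q2,q5,q6} U23={q1,q5,q6} U24={q1,q5,q6} U34={q1,q5,q6}
  U123={q1,q5,q6} U124={q1,q5,q6} U134={q1,q5,q6} U234={q1,q5,q6}
  U1234={q1,q5,q6}
components per intersection:
  U1: {q1,q2,q5,q6} {q3} {q4} {q7}
  U2: {q1,q5,q6} {q4}
  U3: {q1,q5,q6} {q3}
  U4: {q1,q2,q5,q6}
  U12: {q1,q5,q6} {q4}
  U13: {q1,q5,q6} {q3}
  U14: {q1,q2,q5,q6}
  U23: {q1,q5,q6}
  U24: {q1,q5,q6}
  U34: {q1,q5,q6}
  U123: {q1,q5,q6}
  U124: {q1,q5,q6}
  U134: {q1,q5,q6}
  U234: {q1,q5,q6}
  U1234: {q1,q5,q6}
C dims 9,8,4,1; δ0: rk 5, SNF 1^5; δ1: rk 3, SNF 1^3; δ2: rk 1, SNF 1^1
degree 0: 9−5−0 = 4 → Ȟ^0 ≅ Z^4
degree 1: 8−3−5 = 0 → Ȟ^1 ≅ 0
degree 2: 4−1−3 = 0 → Ȟ^2 ≅ 0

Ȟ^0 = Z^4; Ȟ^1 = 0; Ȟ^2 = 0


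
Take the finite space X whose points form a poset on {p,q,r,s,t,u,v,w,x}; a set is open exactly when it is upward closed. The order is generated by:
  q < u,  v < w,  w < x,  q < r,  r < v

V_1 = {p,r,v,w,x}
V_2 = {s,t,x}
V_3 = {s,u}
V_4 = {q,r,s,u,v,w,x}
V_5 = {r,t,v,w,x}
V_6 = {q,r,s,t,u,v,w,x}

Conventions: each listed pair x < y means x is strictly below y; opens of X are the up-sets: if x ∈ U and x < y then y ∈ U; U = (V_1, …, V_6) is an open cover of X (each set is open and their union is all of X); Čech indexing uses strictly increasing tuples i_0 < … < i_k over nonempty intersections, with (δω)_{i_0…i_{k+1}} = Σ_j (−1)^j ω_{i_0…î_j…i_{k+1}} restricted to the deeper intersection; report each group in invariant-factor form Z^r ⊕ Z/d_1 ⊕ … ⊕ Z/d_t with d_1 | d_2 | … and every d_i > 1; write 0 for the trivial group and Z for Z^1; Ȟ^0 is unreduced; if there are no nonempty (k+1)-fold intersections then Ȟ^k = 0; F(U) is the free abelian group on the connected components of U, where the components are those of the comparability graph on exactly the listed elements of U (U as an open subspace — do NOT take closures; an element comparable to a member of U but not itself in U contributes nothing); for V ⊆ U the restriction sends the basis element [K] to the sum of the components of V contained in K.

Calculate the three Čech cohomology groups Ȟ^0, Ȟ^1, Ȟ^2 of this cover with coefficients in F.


nerve of the cover:
  V12={x} V14={r,v,w,x} V15={r,v,w,x} V16={r,v,w,x} V23={s} V24={s,x} V25={t,x} V26={s,t,x} V34={s,u} V36={s,u} V45={r,v,w,x} V46={q,r,s,u,v,w,x} V56={r,t,v,w,x}
  V124={x} V125={x} V126={x} V145={r,v,w,x} V146={r,v,w,x} V156={r,v,w,x} V234={s} V236={s} V245={x} V246={s,x} V256={t,x} V346={s,u} V456={r,v,w,x}
  V1245={x} V1246={x} V1256={x} V1456={r,v,w,x} V2346={s} V2456={x}
  V12456={x}
components per intersection:
  V1: {p} {r,v,w,x}
  V2: {s} {t} {x}
  V3: {s} {u}
  V4: {q,r,u,v,w,x} {s}
  V5: {r,v,w,x} {t}
  V6: {q,r,u,v,w,x} {s} {t}
  V12: {x}
  V14: {r,v,w,x}
  V15: {r,v,w,x}
  V16: {r,v,w,x}
  V23: {s}
  V24: {s} {x}
  V25: {t} {x}
  V26: {s} {t} {x}
  V34: {s} {u}
  V36: {s} {u}
  V45: {r,v,w,x}
  V46: {q,r,u,v,w,x} {s}
  V56: {r,v,w,x} {t}
  V124: {x}
  V125: {x}
  V126: {x}
  V145: {r,v,w,x}
  V146: {r,v,w,x}
  V156: {r,v,w,x}
  V234: {s}
  V236: {s}
  V245: {x}
  V246: {s} {x}
  V256: {t} {x}
  V346: {s} {u}
  V456: {r,v,w,x}
  V1245: {x}
  V1246: {x}
  V1256: {x}
  V1456: {r,v,w,x}
  V2346: {s}
  V2456: {x}
  V12456: {x}
C dims 14,21,16,6; δ0: rk 10, SNF 1^10; δ1: rk 11, SNF 1^11; δ2: rk 5, SNF 1^5
Ȟ^0 = (14 − 10) − 0 = 4, so Ȟ^0 ≅ Z^4
Ȟ^1 = (21 − 11) − 10 = 0, so Ȟ^1 ≅ 0
Ȟ^2 = (16 − 5) − 11 = 0, so Ȟ^2 ≅ 0

Ȟ^0 = Z^4,  Ȟ^1 = 0,  Ȟ^2 = 0


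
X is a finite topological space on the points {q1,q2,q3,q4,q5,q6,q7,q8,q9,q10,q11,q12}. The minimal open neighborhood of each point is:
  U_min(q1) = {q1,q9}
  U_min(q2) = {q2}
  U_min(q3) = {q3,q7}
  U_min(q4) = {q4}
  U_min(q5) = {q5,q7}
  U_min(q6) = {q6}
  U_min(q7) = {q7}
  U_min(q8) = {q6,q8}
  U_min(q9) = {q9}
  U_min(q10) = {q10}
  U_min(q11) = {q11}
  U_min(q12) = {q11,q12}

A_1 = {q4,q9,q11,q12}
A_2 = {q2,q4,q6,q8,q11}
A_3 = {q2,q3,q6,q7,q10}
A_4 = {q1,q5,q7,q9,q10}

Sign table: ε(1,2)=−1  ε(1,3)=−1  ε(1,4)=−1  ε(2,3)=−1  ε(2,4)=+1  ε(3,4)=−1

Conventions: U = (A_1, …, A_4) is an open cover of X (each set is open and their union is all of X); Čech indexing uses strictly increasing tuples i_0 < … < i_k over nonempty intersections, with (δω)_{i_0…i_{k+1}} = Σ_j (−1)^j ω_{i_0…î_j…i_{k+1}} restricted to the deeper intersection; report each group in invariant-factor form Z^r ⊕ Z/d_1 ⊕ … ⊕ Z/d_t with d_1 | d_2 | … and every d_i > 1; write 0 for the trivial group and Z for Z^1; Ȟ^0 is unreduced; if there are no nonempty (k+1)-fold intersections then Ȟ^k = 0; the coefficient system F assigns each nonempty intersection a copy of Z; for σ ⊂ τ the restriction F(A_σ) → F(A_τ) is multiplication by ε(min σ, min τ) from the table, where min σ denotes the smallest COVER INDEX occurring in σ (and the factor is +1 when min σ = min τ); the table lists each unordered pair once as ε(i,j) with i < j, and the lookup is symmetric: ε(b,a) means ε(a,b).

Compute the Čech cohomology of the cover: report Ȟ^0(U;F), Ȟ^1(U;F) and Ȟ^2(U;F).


intersection data:
  A12={q4,q11} A14={q9} A23={q2,q6} A34={q7,q10}
C dims 4,4; δ0: rk 3, SNF 1^3
Ȟ^0 = (4 − 3) − 0 = 1, so Ȟ^0 ≅ Z
Ȟ^1 = (4 − 0) − 3 = 1, so Ȟ^1 ≅ Z
Ȟ^2 = (0 − 0) − 0 = 0, so Ȟ^2 ≅ 0

Ȟ^0 = Z, Ȟ^1 = Z and Ȟ^2 = 0


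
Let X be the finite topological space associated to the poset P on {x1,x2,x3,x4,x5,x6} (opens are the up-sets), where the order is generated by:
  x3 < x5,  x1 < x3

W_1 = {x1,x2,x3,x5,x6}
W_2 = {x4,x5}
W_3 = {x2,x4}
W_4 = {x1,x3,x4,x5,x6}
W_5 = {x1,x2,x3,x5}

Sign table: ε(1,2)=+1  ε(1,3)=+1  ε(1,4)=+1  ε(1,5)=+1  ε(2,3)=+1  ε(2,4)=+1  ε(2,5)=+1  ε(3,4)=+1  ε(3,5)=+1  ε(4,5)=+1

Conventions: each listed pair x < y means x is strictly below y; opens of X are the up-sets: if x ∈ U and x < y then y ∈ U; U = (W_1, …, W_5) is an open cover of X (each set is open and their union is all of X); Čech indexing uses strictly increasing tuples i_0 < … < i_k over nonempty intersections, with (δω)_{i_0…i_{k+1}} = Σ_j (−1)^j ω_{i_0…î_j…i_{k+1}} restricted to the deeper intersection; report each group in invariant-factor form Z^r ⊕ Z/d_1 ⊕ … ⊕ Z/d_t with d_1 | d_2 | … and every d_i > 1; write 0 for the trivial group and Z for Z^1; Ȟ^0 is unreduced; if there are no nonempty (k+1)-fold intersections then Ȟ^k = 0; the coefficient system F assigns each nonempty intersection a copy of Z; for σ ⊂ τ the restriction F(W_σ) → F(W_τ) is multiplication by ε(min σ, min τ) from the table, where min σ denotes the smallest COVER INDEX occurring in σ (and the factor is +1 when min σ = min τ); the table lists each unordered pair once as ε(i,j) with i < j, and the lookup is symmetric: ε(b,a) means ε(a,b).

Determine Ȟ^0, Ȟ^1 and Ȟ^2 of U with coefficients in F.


Ȟ^0 ≅ Z,  Ȟ^1 ≅ Z,  Ȟ^2 ≅ 0

nerve simplices:
  W12={x5} W13={x2} W14={x1,x3,x5,x6} W15={x1,x2,x3,x5} W23={x4} W24={x4,x5} W25={x5} W34={x4} W35={x2} W45={x1,x3,x5}
  W124={x5} W125={x5} W135={x2} W145={x1,x3,x5} W234={x4} W245={x5}
  W1245={x5}
C dims 5,10,6,1; δ0: rk 4, SNF 1^4; δ1: rk 5, SNF 1^5; δ2: rk 1, SNF 1^1
degree 0: 5−4−0 = 1 → Ȟ^0 ≅ Z
degree 1: 10−5−4 = 1 → Ȟ^1 ≅ Z
degree 2: 6−1−5 = 0 → Ȟ^2 ≅ 0


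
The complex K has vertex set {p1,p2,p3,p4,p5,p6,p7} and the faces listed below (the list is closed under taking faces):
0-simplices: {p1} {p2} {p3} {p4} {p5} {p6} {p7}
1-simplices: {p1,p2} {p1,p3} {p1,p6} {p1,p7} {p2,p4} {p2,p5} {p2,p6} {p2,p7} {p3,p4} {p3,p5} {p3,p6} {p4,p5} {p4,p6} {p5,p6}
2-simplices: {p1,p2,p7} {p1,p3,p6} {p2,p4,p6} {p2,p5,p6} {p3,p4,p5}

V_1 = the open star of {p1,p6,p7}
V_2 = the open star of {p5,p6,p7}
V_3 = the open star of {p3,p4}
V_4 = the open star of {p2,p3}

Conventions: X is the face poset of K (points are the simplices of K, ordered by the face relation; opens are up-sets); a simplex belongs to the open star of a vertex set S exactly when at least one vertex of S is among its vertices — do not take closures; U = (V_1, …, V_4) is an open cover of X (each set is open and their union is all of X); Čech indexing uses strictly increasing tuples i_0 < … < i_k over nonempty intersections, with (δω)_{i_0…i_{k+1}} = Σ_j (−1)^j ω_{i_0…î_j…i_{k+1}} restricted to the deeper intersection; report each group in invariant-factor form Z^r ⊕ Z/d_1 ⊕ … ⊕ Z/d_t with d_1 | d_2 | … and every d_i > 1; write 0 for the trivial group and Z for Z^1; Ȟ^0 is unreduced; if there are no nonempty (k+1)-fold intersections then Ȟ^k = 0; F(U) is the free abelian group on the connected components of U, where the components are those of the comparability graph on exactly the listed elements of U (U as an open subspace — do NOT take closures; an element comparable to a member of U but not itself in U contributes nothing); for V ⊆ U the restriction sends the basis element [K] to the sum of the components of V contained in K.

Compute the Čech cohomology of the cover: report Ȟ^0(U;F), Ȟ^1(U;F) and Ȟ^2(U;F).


Ȟ^0(U;F) ≅ Z; Ȟ^1(U;F) ≅ Z^3; Ȟ^2(U;F) ≅ 0

nerve simplices:
  V1={{p1},{p6},{p7},{p1,p2},{p1,p3},{p1,p6},{p1,p7},{p2,p6},{p2,p7},{p3,p6},{p4,p6},{p5,p6},{p1,p2,p7},{p1,p3,p6},{p2,p4,p6},{p2,p5,p6}} V2={{p5},{p6},{p7},{p1,p6},{p1,p7},{p2,p5},{p2,p6},{p2,p7},{p3,p5},{p3,p6},{p4,p5},{p4,p6},{p5,p6},{p1,p2,p7},{p1,p3,p6},{p2,p4,p6},{p2,p5,p6},{p3,p4,p5}} V3={{p3},{p4},{p1,p3},{p2,p4},{p3,p4},{p3,p5},{p3,p6},{p4,p5},{p4,p6},{p1,p3,p6},{p2,p4,p6},{p3,p4,p5}} V4={{p2},{p3},{p1,p2},{p1,p3},{p2,p4},{p2,p5},{p2,p6},{p2,p7},{p3,p4},{p3,p5},{p3,p6},{p1,p2,p7},{p1,p3,p6},{p2,p4,p6},{p2,p5,p6},{p3,p4,p5}}
  V12={{p6},{p7},{p1,p6},{p1,p7},{p2,p6},{p2,p7},{p3,p6},{p4,p6},{p5,p6},{p1,p2,p7},{p1,p3,p6},{p2,p4,p6},{p2,p5,p6}} V13={{p1,p3},{p3,p6},{p4,p6},{p1,p3,p6},{p2,p4,p6}} V14={{p1,p2},{p1,p3},{p2,p6},{p2,p7},{p3,p6},{p1,p2,p7},{p1,p3,p6},{p2,p4,p6},{p2,p5,p6}} V23={{p3,p5},{p3,p6},{p4,p5},{p4,p6},{p1,p3,p6},{p2,p4,p6},{p3,p4,p5}} V24={{p2,p5},{p2,p6},{p2,p7},{p3,p5},{p3,p6},{p1,p2,p7},{p1,p3,p6},{p2,p4,p6},{p2,p5,p6},{p3,p4,p5}} V34={{p3},{p1,p3},{p2,p4},{p3,p4},{p3,p5},{p3,p6},{p1,p3,p6},{p2,p4,p6},{p3,p4,p5}}
  V123={{p3,p6},{p4,p6},{p1,p3,p6},{p2,p4,p6}} V124={{p2,p6},{p2,p7},{p3,p6},{p1,p2,p7},{p1,p3,p6},{p2,p4,p6},{p2,p5,p6}} V134={{p1,p3},{p3,p6},{p1,p3,p6},{p2,p4,p6}} V234={{p3,p5},{p3,p6},{p1,p3,p6},{p2,p4,p6},{p3,p4,p5}}
  V1234={{p3,p6},{p1,p3,p6},{p2,p4,p6}}
components per intersection:
  V1: {{p1},{p6},{p7},{p1,p2},{p1,p3},{p1,p6},{p1,p7},{p2,p6},{p2,p7},{p3,p6},{p4,p6},{p5,p6},{p1,p2,p7},{p1,p3,p6},{p2,p4,p6},{p2,p5,p6}}
  V2: {{p5},{p6},{p1,p6},{p2,p5},{p2,p6},{p3,p5},{p3,p6},{p4,p5},{p4,p6},{p5,p6},{p1,p3,p6},{p2,p4,p6},{p2,p5,p6},{p3,p4,p5}} {{p7},{p1,p7},{p2,p7},{p1,p2,p7}}
  V3: {{p3},{p4},{p1,p3},{p2,p4},{p3,p4},{p3,p5},{p3,p6},{p4,p5},{p4,p6},{p1,p3,p6},{p2,p4,p6},{p3,p4,p5}}
  V4: {{p2},{p1,p2},{p2,p4},{p2,p5},{p2,p6},{p2,p7},{p1,p2,p7},{p2,p4,p6},{p2,p5,p6}} {{p3},{p1,p3},{p3,p4},{p3,p5},{p3,p6},{p1,p3,p6},{p3,p4,p5}}
  V12: {{p6},{p1,p6},{p2,p6},{p3,p6},{p4,p6},{p5,p6},{p1,p3,p6},{p2,p4,p6},{p2,p5,p6}} {{p7},{p1,p7},{p2,p7},{p1,p2,p7}}
  V13: {{p1,p3},{p3,p6},{p1,p3,p6}} {{p4,p6},{p2,p4,p6}}
  V14: {{p1,p2},{p2,p7},{p1,p2,p7}} {{p1,p3},{p3,p6},{p1,p3,p6}} {{p2,p6},{p2,p4,p6},{p2,p5,p6}}
  V23: {{p3,p5},{p4,p5},{p3,p4,p5}} {{p3,p6},{p1,p3,p6}} {{p4,p6},{p2,p4,p6}}
  V24: {{p2,p5},{p2,p6},{p2,p4,p6},{p2,p5,p6}} {{p2,p7},{p1,p2,p7}} {{p3,p5},{p3,p4,p5}} {{p3,p6},{p1,p3,p6}}
  V34: {{p3},{p1,p3},{p3,p4},{p3,p5},{p3,p6},{p1,p3,p6},{p3,p4,p5}} {{p2,p4},{p2,p4,p6}}
  V123: {{p3,p6},{p1,p3,p6}} {{p4,p6},{p2,p4,p6}}
  V124: {{p2,p6},{p2,p4,p6},{p2,p5,p6}} {{p2,p7},{p1,p2,p7}} {{p3,p6},{p1,p3,p6}}
  V134: {{p1,p3},{p3,p6},{p1,p3,p6}} {{p2,p4,p6}}
  V234: {{p3,p5},{p3,p4,p5}} {{p3,p6},{p1,p3,p6}} {{p2,p4,p6}}
  V1234: {{p3,p6},{p1,p3,p6}} {{p2,p4,p6}}
C dims 6,16,10,2; δ0: rk 5, SNF 1^5; δ1: rk 8, SNF 1^8; δ2: rk 2, SNF 1^2
degree 0: 6−5−0 = 1 → Ȟ^0 ≅ Z
degree 1: 16−8−5 = 3 → Ȟ^1 ≅ Z^3
degree 2: 10−2−8 = 0 → Ȟ^2 ≅ 0


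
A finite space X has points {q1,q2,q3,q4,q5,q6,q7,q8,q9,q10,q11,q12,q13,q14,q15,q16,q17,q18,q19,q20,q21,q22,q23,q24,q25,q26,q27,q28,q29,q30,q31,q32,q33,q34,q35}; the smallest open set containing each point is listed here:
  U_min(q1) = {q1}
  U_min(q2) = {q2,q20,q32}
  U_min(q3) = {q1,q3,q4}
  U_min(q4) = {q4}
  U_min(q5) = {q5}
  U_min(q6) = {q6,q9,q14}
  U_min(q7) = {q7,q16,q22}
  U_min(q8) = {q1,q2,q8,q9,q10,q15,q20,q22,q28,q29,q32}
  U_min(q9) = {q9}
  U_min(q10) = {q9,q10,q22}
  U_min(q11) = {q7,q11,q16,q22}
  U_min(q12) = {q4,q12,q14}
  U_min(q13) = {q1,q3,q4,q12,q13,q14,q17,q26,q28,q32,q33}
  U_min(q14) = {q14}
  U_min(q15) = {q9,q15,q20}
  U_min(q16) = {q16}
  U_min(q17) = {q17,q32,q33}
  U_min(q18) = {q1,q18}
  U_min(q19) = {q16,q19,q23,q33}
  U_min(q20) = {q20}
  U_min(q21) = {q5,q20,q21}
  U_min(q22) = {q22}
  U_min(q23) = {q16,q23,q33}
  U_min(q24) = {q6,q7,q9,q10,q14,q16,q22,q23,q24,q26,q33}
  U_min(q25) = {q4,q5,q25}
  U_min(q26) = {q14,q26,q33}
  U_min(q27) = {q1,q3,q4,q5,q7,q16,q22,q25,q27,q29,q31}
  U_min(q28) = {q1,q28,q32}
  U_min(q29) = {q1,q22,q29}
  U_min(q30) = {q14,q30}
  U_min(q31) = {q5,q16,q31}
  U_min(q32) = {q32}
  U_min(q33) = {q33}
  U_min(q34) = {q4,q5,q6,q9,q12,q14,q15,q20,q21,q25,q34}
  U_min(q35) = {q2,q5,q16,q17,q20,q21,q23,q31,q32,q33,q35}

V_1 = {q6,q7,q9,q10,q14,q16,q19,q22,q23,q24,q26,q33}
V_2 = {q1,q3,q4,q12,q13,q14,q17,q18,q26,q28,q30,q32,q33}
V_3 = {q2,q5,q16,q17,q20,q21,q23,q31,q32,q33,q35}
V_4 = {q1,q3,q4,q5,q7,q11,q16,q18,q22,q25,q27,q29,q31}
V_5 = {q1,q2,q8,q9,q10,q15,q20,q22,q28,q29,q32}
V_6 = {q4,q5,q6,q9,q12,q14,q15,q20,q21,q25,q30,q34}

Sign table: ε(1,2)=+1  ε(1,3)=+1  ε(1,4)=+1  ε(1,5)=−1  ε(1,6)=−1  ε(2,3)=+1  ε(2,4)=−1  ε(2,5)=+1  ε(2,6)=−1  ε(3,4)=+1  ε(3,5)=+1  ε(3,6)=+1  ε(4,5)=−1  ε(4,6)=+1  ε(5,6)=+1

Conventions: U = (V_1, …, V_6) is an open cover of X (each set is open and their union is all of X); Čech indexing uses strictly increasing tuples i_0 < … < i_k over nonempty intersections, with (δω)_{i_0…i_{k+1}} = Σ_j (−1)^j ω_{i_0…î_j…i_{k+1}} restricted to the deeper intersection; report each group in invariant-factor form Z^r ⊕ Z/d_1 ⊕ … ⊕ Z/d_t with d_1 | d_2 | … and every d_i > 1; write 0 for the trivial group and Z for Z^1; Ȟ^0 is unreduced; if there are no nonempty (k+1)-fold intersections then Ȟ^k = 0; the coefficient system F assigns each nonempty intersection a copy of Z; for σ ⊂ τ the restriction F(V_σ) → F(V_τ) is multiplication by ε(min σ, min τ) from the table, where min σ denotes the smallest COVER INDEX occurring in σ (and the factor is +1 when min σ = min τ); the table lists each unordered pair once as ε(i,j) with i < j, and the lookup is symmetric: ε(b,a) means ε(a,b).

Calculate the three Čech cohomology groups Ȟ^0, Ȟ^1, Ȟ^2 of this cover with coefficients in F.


Ȟ^0 ≅ 0, Ȟ^1 ≅ Z/2 and Ȟ^2 ≅ Z

nonempty intersections:
  V12={q14,q26,q33} V13={q16,q23,q33} V14={q7,q16,q22} V15={q9,q10,q22} V16={q6,q9,q14} V23={q17,q32,q33} V24={q1,q3,q4,q18} V25={q1,q28,q32} V26={q4,q12,q14,q30} V34={q5,q16,q31} V35={q2,q20,q32} V36={q5,q20,q21} V45={q1,q22,q29} V46={q4,q5,q25} V56={q9,q15,q20}
  V123={q33} V126={q14} V134={q16} V145={q22} V156={q9} V235={q32} V245={q1} V246={q4} V346={q5} V356={q20}
C dims 6,15,10; δ0: rk 6, SNF 1^5·2; δ1: rk 9, SNF 1^9
Ȟ^0: (6−6)−0=0 ⇒ 0
Ȟ^1: (15−9)−6=0 plus torsion [2] ⇒ Z/2
Ȟ^2: (10−0)−9=1 ⇒ Z


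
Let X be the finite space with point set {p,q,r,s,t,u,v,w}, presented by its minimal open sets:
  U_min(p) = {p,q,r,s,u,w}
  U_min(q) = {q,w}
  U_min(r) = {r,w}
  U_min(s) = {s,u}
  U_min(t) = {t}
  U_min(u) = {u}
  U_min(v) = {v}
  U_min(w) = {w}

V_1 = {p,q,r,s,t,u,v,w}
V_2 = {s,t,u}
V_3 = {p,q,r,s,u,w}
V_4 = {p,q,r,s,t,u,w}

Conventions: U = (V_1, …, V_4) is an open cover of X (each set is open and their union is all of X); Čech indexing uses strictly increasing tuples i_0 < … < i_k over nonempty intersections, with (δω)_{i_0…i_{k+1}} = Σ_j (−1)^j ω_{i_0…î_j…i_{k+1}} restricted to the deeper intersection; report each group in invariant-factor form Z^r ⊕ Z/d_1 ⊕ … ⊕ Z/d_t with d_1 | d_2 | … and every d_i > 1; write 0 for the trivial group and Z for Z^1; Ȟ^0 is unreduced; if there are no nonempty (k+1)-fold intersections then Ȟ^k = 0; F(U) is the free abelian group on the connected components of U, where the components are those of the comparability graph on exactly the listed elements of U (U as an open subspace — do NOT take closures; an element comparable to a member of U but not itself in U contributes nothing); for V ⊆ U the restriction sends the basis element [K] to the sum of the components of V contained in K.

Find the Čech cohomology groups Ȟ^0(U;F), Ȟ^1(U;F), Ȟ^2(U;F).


Ȟ^0 ≅ Z^3, Ȟ^1 ≅ 0, Ȟ^2 ≅ 0

nerve of the cover:
  V12={s,t,u} V13={p,q,r,s,u,w} V14={p,q,r,s,t,u,w} V23={s,u} V24={s,t,u} V34={p,q,r,s,u,w}
  V123={s,u} V124={s,t,u} V134={p,q,r,s,u,w} V234={s,u}
  V1234={s,u}
components per intersection:
  V1: {p,q,r,s,u,w} {t} {v}
  V2: {s,u} {t}
  V3: {p,q,r,s,u,w}
  V4: {p,q,r,s,u,w} {t}
  V12: {s,u} {t}
  V13: {p,q,r,s,u,w}
  V14: {p,q,r,s,u,w} {t}
  V23: {s,u}
  V24: {s,u} {t}
  V34: {p,q,r,s,u,w}
  V123: {s,u}
  V124: {s,u} {t}
  V134: {p,q,r,s,u,w}
  V234: {s,u}
  V1234: {s,u}
C dims 8,9,5,1; δ0: rk 5, SNF 1^5; δ1: rk 4, SNF 1^4; δ2: rk 1, SNF 1^1
Ȟ^0 = (8 − 5) − 0 = 3, so Ȟ^0 ≅ Z^3
Ȟ^1 = (9 − 4) − 5 = 0, so Ȟ^1 ≅ 0
Ȟ^2 = (5 − 1) − 4 = 0, so Ȟ^2 ≅ 0


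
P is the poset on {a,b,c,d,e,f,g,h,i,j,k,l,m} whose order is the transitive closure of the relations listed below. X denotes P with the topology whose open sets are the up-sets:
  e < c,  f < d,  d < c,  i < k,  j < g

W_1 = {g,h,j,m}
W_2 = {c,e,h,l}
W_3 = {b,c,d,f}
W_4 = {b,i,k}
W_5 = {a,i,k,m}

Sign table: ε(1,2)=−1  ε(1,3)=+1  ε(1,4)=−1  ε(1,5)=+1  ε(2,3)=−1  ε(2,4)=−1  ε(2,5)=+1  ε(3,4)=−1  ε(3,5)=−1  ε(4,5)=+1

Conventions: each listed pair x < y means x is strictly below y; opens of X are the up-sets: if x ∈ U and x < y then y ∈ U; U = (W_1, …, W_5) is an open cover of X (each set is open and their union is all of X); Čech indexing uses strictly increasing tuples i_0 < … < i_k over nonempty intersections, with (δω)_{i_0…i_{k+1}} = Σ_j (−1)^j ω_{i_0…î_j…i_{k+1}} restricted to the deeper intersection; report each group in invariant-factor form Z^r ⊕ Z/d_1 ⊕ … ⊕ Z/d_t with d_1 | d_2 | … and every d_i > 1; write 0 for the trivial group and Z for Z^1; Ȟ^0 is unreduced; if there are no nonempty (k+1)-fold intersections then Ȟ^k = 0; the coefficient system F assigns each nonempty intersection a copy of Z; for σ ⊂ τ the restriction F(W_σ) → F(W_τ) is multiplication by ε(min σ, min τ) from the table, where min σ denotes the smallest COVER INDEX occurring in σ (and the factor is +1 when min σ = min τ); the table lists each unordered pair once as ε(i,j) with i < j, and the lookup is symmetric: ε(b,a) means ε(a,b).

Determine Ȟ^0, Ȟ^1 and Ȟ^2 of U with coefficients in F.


Ȟ^0 = 0; Ȟ^1 = Z/2; Ȟ^2 = 0

nerve of the cover:
  W12={h} W15={m} W23={c} W34={b} W45={i,k}
C dims 5,5; δ0: rk 5, SNF 1^4·2
Ȟ^0 = (5 − 5) − 0 = 0, so Ȟ^0 ≅ 0
Ȟ^1 = (5 − 0) − 5 = 0 plus torsion [2], so Ȟ^1 ≅ Z/2
Ȟ^2 = (0 − 0) − 0 = 0, so Ȟ^2 ≅ 0


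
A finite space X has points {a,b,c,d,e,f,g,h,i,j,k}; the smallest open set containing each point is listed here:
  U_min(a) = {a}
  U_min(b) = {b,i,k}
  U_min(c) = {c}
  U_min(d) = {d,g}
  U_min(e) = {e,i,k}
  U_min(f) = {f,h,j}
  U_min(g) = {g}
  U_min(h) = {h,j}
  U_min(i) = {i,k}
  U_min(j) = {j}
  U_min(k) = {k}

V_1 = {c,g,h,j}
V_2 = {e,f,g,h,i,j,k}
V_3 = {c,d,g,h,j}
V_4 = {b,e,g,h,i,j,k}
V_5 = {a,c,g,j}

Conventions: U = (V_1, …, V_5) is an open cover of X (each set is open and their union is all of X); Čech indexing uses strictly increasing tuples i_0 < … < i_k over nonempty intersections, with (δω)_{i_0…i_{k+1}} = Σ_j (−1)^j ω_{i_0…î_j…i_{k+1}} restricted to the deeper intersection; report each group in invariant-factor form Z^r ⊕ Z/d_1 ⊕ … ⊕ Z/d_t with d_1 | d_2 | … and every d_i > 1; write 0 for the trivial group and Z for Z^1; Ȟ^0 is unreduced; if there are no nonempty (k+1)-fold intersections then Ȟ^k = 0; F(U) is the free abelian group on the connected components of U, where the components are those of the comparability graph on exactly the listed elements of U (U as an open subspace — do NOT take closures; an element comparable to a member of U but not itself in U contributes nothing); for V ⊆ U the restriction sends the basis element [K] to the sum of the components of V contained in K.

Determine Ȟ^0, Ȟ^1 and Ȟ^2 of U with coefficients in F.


nonempty overlaps:
  V12={g,h,j} V13={c,g,h,j} V14={g,h,j} V15={c,g,j} V23={g,h,j} V24={e,g,h,i,j,k} V25={g,j} V34={g,h,j} V35={c,g,j} V45={g,j}
  V123={g,h,j} V124={g,h,j} V125={g,j} V134={g,h,j} V135={c,g,j} V145={g,j} V234={g,h,j} V235={g,j} V245={g,j} V345={g,j}
  V1234={g,h,j} V1235={g,j} V1245={g,j} V1345={g,j} V2345={g,j}
  V12345={g,j}
components per intersection:
  V1: {c} {g} {h,j}
  V2: {e,i,k} {f,h,j} {g}
  V3: {c} {d,g} {h,j}
  V4: {b,e,i,k} {g} {h,j}
  V5: {a} {c} {g} {j}
  V12: {g} {h,j}
  V13: {c} {g} {h,j}
  V14: {g} {h,j}
  V15: {c} {g} {j}
  V23: {g} {h,j}
  V24: {e,i,k} {g} {h,j}
  V25: {g} {j}
  V34: {g} {h,j}
  V35: {c} {g} {j}
  V45: {g} {j}
  V123: {g} {h,j}
  V124: {g} {h,j}
  V125: {g} {j}
  V134: {g} {h,j}
  V135: {c} {g} {j}
  V145: {g} {j}
  V234: {g} {h,j}
  V235: {g} {j}
  V245: {g} {j}
  V345: {g} {j}
  V1234: {g} {h,j}
  V1235: {g} {j}
  V1245: {g} {j}
  V1345: {g} {j}
  V2345: {g} {j}
  V12345: {g} {j}
C dims 16,24,21,10; δ0: rk 11, SNF 1^11; δ1: rk 13, SNF 1^13; δ2: rk 8, SNF 1^8
degree 0: 16−11−0 = 5 → Ȟ^0 ≅ Z^5
degree 1: 24−13−11 = 0 → Ȟ^1 ≅ 0
degree 2: 21−8−13 = 0 → Ȟ^2 ≅ 0

Ȟ^0(U;F) ≅ Z^5,  Ȟ^1(U;F) ≅ 0,  Ȟ^2(U;F) ≅ 0
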